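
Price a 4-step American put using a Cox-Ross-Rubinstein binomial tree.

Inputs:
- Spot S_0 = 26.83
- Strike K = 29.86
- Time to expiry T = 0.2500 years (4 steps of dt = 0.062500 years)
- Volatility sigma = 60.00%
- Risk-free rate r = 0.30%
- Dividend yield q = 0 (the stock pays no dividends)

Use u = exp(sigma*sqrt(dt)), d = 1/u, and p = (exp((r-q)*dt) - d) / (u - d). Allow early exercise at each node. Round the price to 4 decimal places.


dt = T/N = 0.062500
u = exp(sigma*sqrt(dt)) = 1.161834; d = 1/u = 0.860708
p = (exp((r-q)*dt) - d) / (u - d) = 0.463193
Discount per step: exp(-r*dt) = 0.999813
Stock lattice S(k, i) with i counting down-moves:
  k=0: S(0,0) = 26.8300
  k=1: S(1,0) = 31.1720; S(1,1) = 23.0928
  k=2: S(2,0) = 36.2167; S(2,1) = 26.8300; S(2,2) = 19.8762
  k=3: S(3,0) = 42.0778; S(3,1) = 31.1720; S(3,2) = 23.0928; S(3,3) = 17.1076
  k=4: S(4,0) = 48.8874; S(4,1) = 36.2167; S(4,2) = 26.8300; S(4,3) = 19.8762; S(4,4) = 14.7246
Terminal payoffs V(N, i) = max(K - S_T, 0):
  V(4,0) = 0.000000; V(4,1) = 0.000000; V(4,2) = 3.030000; V(4,3) = 9.983847; V(4,4) = 15.135384
Backward induction: V(k, i) = exp(-r*dt) * [p * V(k+1, i) + (1-p) * V(k+1, i+1)]; then take max(V_cont, immediate exercise) for American.
  V(3,0) = exp(-r*dt) * [p*0.000000 + (1-p)*0.000000] = 0.000000; exercise = 0.000000; V(3,0) = max -> 0.000000
  V(3,1) = exp(-r*dt) * [p*0.000000 + (1-p)*3.030000] = 1.626221; exercise = 0.000000; V(3,1) = max -> 1.626221
  V(3,2) = exp(-r*dt) * [p*3.030000 + (1-p)*9.983847] = 6.761607; exercise = 6.767205; V(3,2) = max -> 6.767205
  V(3,3) = exp(-r*dt) * [p*9.983847 + (1-p)*15.135384] = 12.746838; exercise = 12.752437; V(3,3) = max -> 12.752437
  V(2,0) = exp(-r*dt) * [p*0.000000 + (1-p)*1.626221] = 0.872803; exercise = 0.000000; V(2,0) = max -> 0.872803
  V(2,1) = exp(-r*dt) * [p*1.626221 + (1-p)*6.767205] = 4.385115; exercise = 3.030000; V(2,1) = max -> 4.385115
  V(2,2) = exp(-r*dt) * [p*6.767205 + (1-p)*12.752437] = 9.978249; exercise = 9.983847; V(2,2) = max -> 9.983847
  V(1,0) = exp(-r*dt) * [p*0.872803 + (1-p)*4.385115] = 2.757720; exercise = 0.000000; V(1,0) = max -> 2.757720
  V(1,1) = exp(-r*dt) * [p*4.385115 + (1-p)*9.983847] = 7.389169; exercise = 6.767205; V(1,1) = max -> 7.389169
  V(0,0) = exp(-r*dt) * [p*2.757720 + (1-p)*7.389169] = 5.242932; exercise = 3.030000; V(0,0) = max -> 5.242932

Answer: Price = V(0,0) = 5.2429


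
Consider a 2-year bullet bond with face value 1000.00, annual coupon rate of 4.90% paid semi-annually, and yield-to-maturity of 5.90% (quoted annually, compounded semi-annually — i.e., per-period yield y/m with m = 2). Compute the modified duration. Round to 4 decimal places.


Coupon per period c = face * coupon_rate / m = 24.500000
Periods per year m = 2; per-period yield y/m = 0.029500
Number of cashflows N = 4
Cashflows (t years, CF_t, discount factor 1/(1+y/m)^(m*t), PV):
  t = 0.5000: CF_t = 24.500000, DF = 0.971345, PV = 23.797960
  t = 1.0000: CF_t = 24.500000, DF = 0.943512, PV = 23.116037
  t = 1.5000: CF_t = 24.500000, DF = 0.916476, PV = 22.453654
  t = 2.0000: CF_t = 1024.500000, DF = 0.890214, PV = 912.024613
Price P = sum_t PV_t = 981.392265
First compute Macaulay numerator sum_t t * PV_t:
  t * PV_t at t = 0.5000: 11.898980
  t * PV_t at t = 1.0000: 23.116037
  t * PV_t at t = 1.5000: 33.680481
  t * PV_t at t = 2.0000: 1824.049226
Macaulay duration D = 1892.744725 / 981.392265 = 1.928632
Modified duration = D / (1 + y/m) = 1.928632 / (1 + 0.029500) = 1.873368

Answer: Modified duration = 1.8734


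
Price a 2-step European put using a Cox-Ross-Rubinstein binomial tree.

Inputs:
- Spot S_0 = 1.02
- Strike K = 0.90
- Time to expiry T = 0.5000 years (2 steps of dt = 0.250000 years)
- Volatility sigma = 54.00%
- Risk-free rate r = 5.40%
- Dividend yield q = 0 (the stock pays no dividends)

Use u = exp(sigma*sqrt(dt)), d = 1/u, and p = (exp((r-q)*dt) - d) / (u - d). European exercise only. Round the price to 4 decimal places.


dt = T/N = 0.250000
u = exp(sigma*sqrt(dt)) = 1.309964; d = 1/u = 0.763379
p = (exp((r-q)*dt) - d) / (u - d) = 0.457773
Discount per step: exp(-r*dt) = 0.986591
Stock lattice S(k, i) with i counting down-moves:
  k=0: S(0,0) = 1.0200
  k=1: S(1,0) = 1.3362; S(1,1) = 0.7786
  k=2: S(2,0) = 1.7503; S(2,1) = 1.0200; S(2,2) = 0.5944
Terminal payoffs V(N, i) = max(K - S_T, 0):
  V(2,0) = 0.000000; V(2,1) = 0.000000; V(2,2) = 0.305597
Backward induction: V(k, i) = exp(-r*dt) * [p * V(k+1, i) + (1-p) * V(k+1, i+1)].
  V(1,0) = exp(-r*dt) * [p*0.000000 + (1-p)*0.000000] = 0.000000
  V(1,1) = exp(-r*dt) * [p*0.000000 + (1-p)*0.305597] = 0.163481
  V(0,0) = exp(-r*dt) * [p*0.000000 + (1-p)*0.163481] = 0.087455

Answer: Price = V(0,0) = 0.0875


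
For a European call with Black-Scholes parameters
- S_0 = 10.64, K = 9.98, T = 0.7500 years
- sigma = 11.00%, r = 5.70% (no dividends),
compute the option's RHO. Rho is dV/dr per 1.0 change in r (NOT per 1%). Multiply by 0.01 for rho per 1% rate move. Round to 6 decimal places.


d1 = 1.1686083142; d2 = 1.0733455198
phi(d1) = 0.2015412449; exp(-qT) = 1.0000000000; exp(-rT) = 0.9581508979
N(d2) = 0.8584419407
Rho = K*T*exp(-rT)*N(d2) = 9.9800 * 0.7500 * 0.9581508979 * 0.8584419407 = 6.156539

Answer: Rho = 6.156539


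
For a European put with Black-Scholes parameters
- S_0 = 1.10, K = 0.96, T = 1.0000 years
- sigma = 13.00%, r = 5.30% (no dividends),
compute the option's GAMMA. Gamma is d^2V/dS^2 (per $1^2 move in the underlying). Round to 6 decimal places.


Answer: Gamma = 0.878957

Derivation:
d1 = 1.5198628794; d2 = 1.3898628794
phi(d1) = 0.1256908298; exp(-qT) = 1.0000000000; exp(-rT) = 0.9483800125
Gamma = exp(-qT) * phi(d1) / (S * sigma * sqrt(T)) = 1.0000000000 * 0.1256908298 / (1.1000 * 0.1300 * 1.0000000000) = 0.878957


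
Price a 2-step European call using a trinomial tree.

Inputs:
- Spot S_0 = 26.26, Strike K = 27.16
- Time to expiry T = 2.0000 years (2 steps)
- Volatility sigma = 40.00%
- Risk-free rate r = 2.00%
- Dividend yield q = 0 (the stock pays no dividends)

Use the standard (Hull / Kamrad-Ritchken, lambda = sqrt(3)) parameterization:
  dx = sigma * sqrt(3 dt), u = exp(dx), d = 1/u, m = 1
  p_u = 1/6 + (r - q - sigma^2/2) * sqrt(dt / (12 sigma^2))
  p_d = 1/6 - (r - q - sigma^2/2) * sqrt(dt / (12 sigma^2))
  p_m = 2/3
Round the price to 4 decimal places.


Answer: Price = V(0,0) = 5.1429

Derivation:
dt = T/N = 1.000000; dx = sigma*sqrt(3*dt) = 0.692820
u = exp(dx) = 1.999346; d = 1/u = 0.500163
p_u = 0.123365, p_m = 0.666667, p_d = 0.209968
Discount per step: exp(-r*dt) = 0.980199
Stock lattice S(k, j) with j the centered position index:
  k=0: S(0,+0) = 26.2600
  k=1: S(1,-1) = 13.1343; S(1,+0) = 26.2600; S(1,+1) = 52.5028
  k=2: S(2,-2) = 6.5693; S(2,-1) = 13.1343; S(2,+0) = 26.2600; S(2,+1) = 52.5028; S(2,+2) = 104.9714
Terminal payoffs V(N, j) = max(S_T - K, 0):
  V(2,-2) = 0.000000; V(2,-1) = 0.000000; V(2,+0) = 0.000000; V(2,+1) = 25.342836; V(2,+2) = 77.811356
Backward induction: V(k, j) = exp(-r*dt) * [p_u * V(k+1, j+1) + p_m * V(k+1, j) + p_d * V(k+1, j-1)]
  V(1,-1) = exp(-r*dt) * [p_u*0.000000 + p_m*0.000000 + p_d*0.000000] = 0.000000
  V(1,+0) = exp(-r*dt) * [p_u*25.342836 + p_m*0.000000 + p_d*0.000000] = 3.064522
  V(1,+1) = exp(-r*dt) * [p_u*77.811356 + p_m*25.342836 + p_d*0.000000] = 25.969828
  V(0,+0) = exp(-r*dt) * [p_u*25.969828 + p_m*3.064522 + p_d*0.000000] = 5.142899


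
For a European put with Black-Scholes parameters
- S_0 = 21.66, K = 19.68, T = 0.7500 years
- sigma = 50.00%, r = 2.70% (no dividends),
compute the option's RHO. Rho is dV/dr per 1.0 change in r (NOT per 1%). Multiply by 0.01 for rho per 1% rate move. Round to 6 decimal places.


Answer: Rho = -6.934162

Derivation:
d1 = 0.4846609557; d2 = 0.0516482539
phi(d1) = 0.3547341461; exp(-qT) = 1.0000000000; exp(-rT) = 0.9799536543
N(-d2) = 0.4794044848
Rho = -K*T*exp(-rT)*N(-d2) = -19.6800 * 0.7500 * 0.9799536543 * 0.4794044848 = -6.934162


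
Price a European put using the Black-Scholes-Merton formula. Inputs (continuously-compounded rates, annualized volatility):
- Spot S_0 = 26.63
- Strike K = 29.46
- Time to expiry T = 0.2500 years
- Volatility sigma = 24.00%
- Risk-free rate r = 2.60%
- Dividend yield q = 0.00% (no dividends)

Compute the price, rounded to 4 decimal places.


Answer: Price = 3.0504

Derivation:
d1 = (ln(S/K) + (r - q + 0.5*sigma^2) * T) / (sigma * sqrt(T)) = -0.72745843
d2 = d1 - sigma * sqrt(T) = -0.84745843
exp(-rT) = 0.99352108; exp(-qT) = 1.00000000
P = K * exp(-rT) * N(-d2) - S_0 * exp(-qT) * N(-d1)
N(-d1) = 0.76652741; N(-d2) = 0.80163017
P = 29.4600 * 0.99352108 * 0.80163017 - 26.6300 * 1.00000000 * 0.76652741 = 3.0504


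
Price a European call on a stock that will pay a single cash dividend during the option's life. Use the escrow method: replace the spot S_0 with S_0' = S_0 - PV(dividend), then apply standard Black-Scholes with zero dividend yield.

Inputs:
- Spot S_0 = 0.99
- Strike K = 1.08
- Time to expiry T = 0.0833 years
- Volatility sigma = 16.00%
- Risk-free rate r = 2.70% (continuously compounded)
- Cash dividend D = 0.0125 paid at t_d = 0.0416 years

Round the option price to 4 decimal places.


Answer: Price = 0.0003

Derivation:
PV(D) = D * exp(-r * t_d) = 0.0125 * 0.99887743 = 0.01248597
S_0' = S_0 - PV(D) = 0.9900 - 0.01248597 = 0.97751403
d1 = (ln(S_0'/K) + (r + sigma^2/2)*T) / (sigma*sqrt(T)) = -2.08728613
d2 = d1 - sigma*sqrt(T) = -2.13346491
exp(-rT) = 0.99775343
N(d1) = 0.01843114; N(d2) = 0.01644330
C = S_0' * N(d1) - K * exp(-rT) * N(d2) = 0.97751403 * 0.01843114 - 1.0800 * 0.99775343 * 0.01644330 = 0.0003


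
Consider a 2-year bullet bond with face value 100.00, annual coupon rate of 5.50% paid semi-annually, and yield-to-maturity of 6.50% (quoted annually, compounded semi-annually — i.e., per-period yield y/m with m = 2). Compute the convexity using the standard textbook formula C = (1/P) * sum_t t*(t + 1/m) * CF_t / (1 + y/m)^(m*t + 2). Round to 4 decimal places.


Answer: Convexity = 4.4416

Derivation:
Coupon per period c = face * coupon_rate / m = 2.750000
Periods per year m = 2; per-period yield y/m = 0.032500
Number of cashflows N = 4
Cashflows (t years, CF_t, discount factor 1/(1+y/m)^(m*t), PV):
  t = 0.5000: CF_t = 2.750000, DF = 0.968523, PV = 2.663438
  t = 1.0000: CF_t = 2.750000, DF = 0.938037, PV = 2.579601
  t = 1.5000: CF_t = 2.750000, DF = 0.908510, PV = 2.498403
  t = 2.0000: CF_t = 102.750000, DF = 0.879913, PV = 90.411066
Price P = sum_t PV_t = 98.152508
Convexity numerator sum_t t*(t + 1/m) * CF_t / (1+y/m)^(m*t + 2):
  t = 0.5000: term = 1.249202
  t = 1.0000: term = 3.629641
  t = 1.5000: term = 7.030782
  t = 2.0000: term = 424.044537
Convexity = (1/P) * sum = 435.954163 / 98.152508 = 4.441600


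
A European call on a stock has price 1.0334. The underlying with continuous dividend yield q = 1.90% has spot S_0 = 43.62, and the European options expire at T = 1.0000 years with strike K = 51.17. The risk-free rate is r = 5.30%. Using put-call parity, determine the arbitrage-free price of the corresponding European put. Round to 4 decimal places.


Put-call parity: C - P = S_0 * exp(-qT) - K * exp(-rT).
S_0 * exp(-qT) = 43.6200 * 0.98117936 = 42.79904378
K * exp(-rT) = 51.1700 * 0.94838001 = 48.52860524
P = C - S*exp(-qT) + K*exp(-rT)
P = 1.0334 - 42.79904378 + 48.52860524 = 6.7630

Answer: Put price = 6.7630


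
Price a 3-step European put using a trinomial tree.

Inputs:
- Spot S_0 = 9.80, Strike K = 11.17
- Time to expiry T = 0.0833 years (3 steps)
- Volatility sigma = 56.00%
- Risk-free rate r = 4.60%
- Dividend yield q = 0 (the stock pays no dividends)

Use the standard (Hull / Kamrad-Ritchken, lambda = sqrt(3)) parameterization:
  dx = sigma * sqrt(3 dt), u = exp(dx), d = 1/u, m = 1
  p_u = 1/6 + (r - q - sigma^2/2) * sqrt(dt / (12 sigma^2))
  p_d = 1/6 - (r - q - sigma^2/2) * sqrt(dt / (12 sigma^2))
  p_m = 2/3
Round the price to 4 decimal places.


dt = T/N = 0.027767; dx = sigma*sqrt(3*dt) = 0.161626
u = exp(dx) = 1.175420; d = 1/u = 0.850760
p_u = 0.157149, p_m = 0.666667, p_d = 0.176184
Discount per step: exp(-r*dt) = 0.998724
Stock lattice S(k, j) with j the centered position index:
  k=0: S(0,+0) = 9.8000
  k=1: S(1,-1) = 8.3374; S(1,+0) = 9.8000; S(1,+1) = 11.5191
  k=2: S(2,-2) = 7.0932; S(2,-1) = 8.3374; S(2,+0) = 9.8000; S(2,+1) = 11.5191; S(2,+2) = 13.5398
  k=3: S(3,-3) = 6.0346; S(3,-2) = 7.0932; S(3,-1) = 8.3374; S(3,+0) = 9.8000; S(3,+1) = 11.5191; S(3,+2) = 13.5398; S(3,+3) = 15.9150
Terminal payoffs V(N, j) = max(K - S_T, 0):
  V(3,-3) = 5.135427; V(3,-2) = 4.076840; V(3,-1) = 2.832556; V(3,+0) = 1.370000; V(3,+1) = 0.000000; V(3,+2) = 0.000000; V(3,+3) = 0.000000
Backward induction: V(k, j) = exp(-r*dt) * [p_u * V(k+1, j+1) + p_m * V(k+1, j) + p_d * V(k+1, j-1)]
  V(2,-2) = exp(-r*dt) * [p_u*2.832556 + p_m*4.076840 + p_d*5.135427] = 4.062616
  V(2,-1) = exp(-r*dt) * [p_u*1.370000 + p_m*2.832556 + p_d*4.076840] = 2.818338
  V(2,+0) = exp(-r*dt) * [p_u*0.000000 + p_m*1.370000 + p_d*2.832556] = 1.410582
  V(2,+1) = exp(-r*dt) * [p_u*0.000000 + p_m*0.000000 + p_d*1.370000] = 0.241064
  V(2,+2) = exp(-r*dt) * [p_u*0.000000 + p_m*0.000000 + p_d*0.000000] = 0.000000
  V(1,-1) = exp(-r*dt) * [p_u*1.410582 + p_m*2.818338 + p_d*4.062616] = 2.812737
  V(1,+0) = exp(-r*dt) * [p_u*0.241064 + p_m*1.410582 + p_d*2.818338] = 1.472935
  V(1,+1) = exp(-r*dt) * [p_u*0.000000 + p_m*0.241064 + p_d*1.410582] = 0.408709
  V(0,+0) = exp(-r*dt) * [p_u*0.408709 + p_m*1.472935 + p_d*2.812737] = 1.539777

Answer: Price = V(0,0) = 1.5398


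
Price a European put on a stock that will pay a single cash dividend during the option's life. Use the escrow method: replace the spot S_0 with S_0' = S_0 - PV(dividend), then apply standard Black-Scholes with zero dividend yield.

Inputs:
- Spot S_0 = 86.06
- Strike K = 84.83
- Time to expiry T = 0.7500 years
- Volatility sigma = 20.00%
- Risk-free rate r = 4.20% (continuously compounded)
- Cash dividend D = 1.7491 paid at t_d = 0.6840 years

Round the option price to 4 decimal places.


PV(D) = D * exp(-r * t_d) = 1.7491 * 0.97168073 = 1.69956676
S_0' = S_0 - PV(D) = 86.0600 - 1.69956676 = 84.36043324
d1 = (ln(S_0'/K) + (r + sigma^2/2)*T) / (sigma*sqrt(T)) = 0.23642053
d2 = d1 - sigma*sqrt(T) = 0.06321545
exp(-rT) = 0.96899096
N(-d1) = 0.40655318; N(-d2) = 0.47479747
P = K * exp(-rT) * N(-d2) - S_0' * N(-d1) = 84.8300 * 0.96899096 * 0.47479747 - 84.36043324 * 0.40655318 = 4.7311

Answer: Price = 4.7311


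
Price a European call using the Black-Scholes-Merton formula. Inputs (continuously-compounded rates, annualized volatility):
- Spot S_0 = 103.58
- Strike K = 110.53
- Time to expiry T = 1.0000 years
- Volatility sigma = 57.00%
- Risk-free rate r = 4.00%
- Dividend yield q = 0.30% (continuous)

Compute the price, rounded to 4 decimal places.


d1 = (ln(S/K) + (r - q + 0.5*sigma^2) * T) / (sigma * sqrt(T)) = 0.23597769
d2 = d1 - sigma * sqrt(T) = -0.33402231
exp(-rT) = 0.96078944; exp(-qT) = 0.99700450
C = S_0 * exp(-qT) * N(d1) - K * exp(-rT) * N(d2)
N(d1) = 0.59327501; N(d2) = 0.36918136
C = 103.5800 * 0.99700450 * 0.59327501 - 110.5300 * 0.96078944 * 0.36918136 = 22.0617

Answer: Price = 22.0617


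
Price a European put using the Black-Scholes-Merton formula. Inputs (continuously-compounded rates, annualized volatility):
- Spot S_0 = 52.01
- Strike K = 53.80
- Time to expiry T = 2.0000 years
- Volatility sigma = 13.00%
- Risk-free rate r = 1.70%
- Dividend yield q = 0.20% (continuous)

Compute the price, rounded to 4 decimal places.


Answer: Price = 3.9018

Derivation:
d1 = (ln(S/K) + (r - q + 0.5*sigma^2) * T) / (sigma * sqrt(T)) = 0.07105085
d2 = d1 - sigma * sqrt(T) = -0.11279691
exp(-rT) = 0.96657150; exp(-qT) = 0.99600799
P = K * exp(-rT) * N(-d2) - S_0 * exp(-qT) * N(-d1)
N(-d1) = 0.47167864; N(-d2) = 0.54490422
P = 53.8000 * 0.96657150 * 0.54490422 - 52.0100 * 0.99600799 * 0.47167864 = 3.9018


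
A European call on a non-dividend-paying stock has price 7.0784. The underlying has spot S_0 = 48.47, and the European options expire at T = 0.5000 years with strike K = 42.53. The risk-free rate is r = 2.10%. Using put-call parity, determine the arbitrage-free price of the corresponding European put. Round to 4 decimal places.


Answer: Put price = 0.6942

Derivation:
Put-call parity: C - P = S_0 * exp(-qT) - K * exp(-rT).
S_0 * exp(-qT) = 48.4700 * 1.00000000 = 48.47000000
K * exp(-rT) = 42.5300 * 0.98955493 = 42.08577128
P = C - S*exp(-qT) + K*exp(-rT)
P = 7.0784 - 48.47000000 + 42.08577128 = 0.6942


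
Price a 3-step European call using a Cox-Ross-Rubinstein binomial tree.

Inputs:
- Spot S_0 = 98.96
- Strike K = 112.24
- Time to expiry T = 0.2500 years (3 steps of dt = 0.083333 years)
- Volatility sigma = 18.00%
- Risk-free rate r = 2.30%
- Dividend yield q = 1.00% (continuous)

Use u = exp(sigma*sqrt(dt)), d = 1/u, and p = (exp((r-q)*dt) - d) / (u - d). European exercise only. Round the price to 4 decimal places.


dt = T/N = 0.083333
u = exp(sigma*sqrt(dt)) = 1.053335; d = 1/u = 0.949365
p = (exp((r-q)*dt) - d) / (u - d) = 0.497438
Discount per step: exp(-r*dt) = 0.998085
Stock lattice S(k, i) with i counting down-moves:
  k=0: S(0,0) = 98.9600
  k=1: S(1,0) = 104.2381; S(1,1) = 93.9492
  k=2: S(2,0) = 109.7976; S(2,1) = 98.9600; S(2,2) = 89.1921
  k=3: S(3,0) = 115.6537; S(3,1) = 104.2381; S(3,2) = 93.9492; S(3,3) = 84.6759
Terminal payoffs V(N, i) = max(S_T - K, 0):
  V(3,0) = 3.413691; V(3,1) = 0.000000; V(3,2) = 0.000000; V(3,3) = 0.000000
Backward induction: V(k, i) = exp(-r*dt) * [p * V(k+1, i) + (1-p) * V(k+1, i+1)].
  V(2,0) = exp(-r*dt) * [p*3.413691 + (1-p)*0.000000] = 1.694847
  V(2,1) = exp(-r*dt) * [p*0.000000 + (1-p)*0.000000] = 0.000000
  V(2,2) = exp(-r*dt) * [p*0.000000 + (1-p)*0.000000] = 0.000000
  V(1,0) = exp(-r*dt) * [p*1.694847 + (1-p)*0.000000] = 0.841467
  V(1,1) = exp(-r*dt) * [p*0.000000 + (1-p)*0.000000] = 0.000000
  V(0,0) = exp(-r*dt) * [p*0.841467 + (1-p)*0.000000] = 0.417776

Answer: Price = V(0,0) = 0.4178


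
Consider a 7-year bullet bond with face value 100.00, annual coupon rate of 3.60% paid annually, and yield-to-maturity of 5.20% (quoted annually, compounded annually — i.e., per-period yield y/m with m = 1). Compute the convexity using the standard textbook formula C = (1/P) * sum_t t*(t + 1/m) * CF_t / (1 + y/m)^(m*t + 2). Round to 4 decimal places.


Coupon per period c = face * coupon_rate / m = 3.600000
Periods per year m = 1; per-period yield y/m = 0.052000
Number of cashflows N = 7
Cashflows (t years, CF_t, discount factor 1/(1+y/m)^(m*t), PV):
  t = 1.0000: CF_t = 3.600000, DF = 0.950570, PV = 3.422053
  t = 2.0000: CF_t = 3.600000, DF = 0.903584, PV = 3.252902
  t = 3.0000: CF_t = 3.600000, DF = 0.858920, PV = 3.092112
  t = 4.0000: CF_t = 3.600000, DF = 0.816464, PV = 2.939270
  t = 5.0000: CF_t = 3.600000, DF = 0.776106, PV = 2.793983
  t = 6.0000: CF_t = 3.600000, DF = 0.737744, PV = 2.655878
  t = 7.0000: CF_t = 103.600000, DF = 0.701277, PV = 72.652335
Price P = sum_t PV_t = 90.808534
Convexity numerator sum_t t*(t + 1/m) * CF_t / (1+y/m)^(m*t + 2):
  t = 1.0000: term = 6.184225
  t = 2.0000: term = 17.635622
  t = 3.0000: term = 33.527799
  t = 4.0000: term = 53.117553
  t = 5.0000: term = 75.737955
  t = 6.0000: term = 100.791956
  t = 7.0000: term = 3676.259197
Convexity = (1/P) * sum = 3963.254308 / 90.808534 = 43.644073

Answer: Convexity = 43.6441


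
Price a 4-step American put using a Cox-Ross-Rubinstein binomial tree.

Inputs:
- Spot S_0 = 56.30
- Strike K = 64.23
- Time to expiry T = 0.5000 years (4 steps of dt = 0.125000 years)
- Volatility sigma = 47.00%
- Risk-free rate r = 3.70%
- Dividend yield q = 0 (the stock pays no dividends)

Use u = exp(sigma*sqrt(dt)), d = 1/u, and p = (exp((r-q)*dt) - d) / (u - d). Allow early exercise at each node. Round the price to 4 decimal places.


Answer: Price = V(0,0) = 12.3196

Derivation:
dt = T/N = 0.125000
u = exp(sigma*sqrt(dt)) = 1.180774; d = 1/u = 0.846902
p = (exp((r-q)*dt) - d) / (u - d) = 0.472438
Discount per step: exp(-r*dt) = 0.995386
Stock lattice S(k, i) with i counting down-moves:
  k=0: S(0,0) = 56.3000
  k=1: S(1,0) = 66.4776; S(1,1) = 47.6806
  k=2: S(2,0) = 78.4950; S(2,1) = 56.3000; S(2,2) = 40.3808
  k=3: S(3,0) = 92.6848; S(3,1) = 66.4776; S(3,2) = 47.6806; S(3,3) = 34.1986
  k=4: S(4,0) = 109.4398; S(4,1) = 78.4950; S(4,2) = 56.3000; S(4,3) = 40.3808; S(4,4) = 28.9629
Terminal payoffs V(N, i) = max(K - S_T, 0):
  V(4,0) = 0.000000; V(4,1) = 0.000000; V(4,2) = 7.930000; V(4,3) = 23.849203; V(4,4) = 35.267145
Backward induction: V(k, i) = exp(-r*dt) * [p * V(k+1, i) + (1-p) * V(k+1, i+1)]; then take max(V_cont, immediate exercise) for American.
  V(3,0) = exp(-r*dt) * [p*0.000000 + (1-p)*0.000000] = 0.000000; exercise = 0.000000; V(3,0) = max -> 0.000000
  V(3,1) = exp(-r*dt) * [p*0.000000 + (1-p)*7.930000] = 4.164266; exercise = 0.000000; V(3,1) = max -> 4.164266
  V(3,2) = exp(-r*dt) * [p*7.930000 + (1-p)*23.849203] = 16.253030; exercise = 16.549408; V(3,2) = max -> 16.549408
  V(3,3) = exp(-r*dt) * [p*23.849203 + (1-p)*35.267145] = 29.735038; exercise = 30.031415; V(3,3) = max -> 30.031415
  V(2,0) = exp(-r*dt) * [p*0.000000 + (1-p)*4.164266] = 2.186773; exercise = 0.000000; V(2,0) = max -> 2.186773
  V(2,1) = exp(-r*dt) * [p*4.164266 + (1-p)*16.549408] = 10.648837; exercise = 7.930000; V(2,1) = max -> 10.648837
  V(2,2) = exp(-r*dt) * [p*16.549408 + (1-p)*30.031415] = 23.552825; exercise = 23.849203; V(2,2) = max -> 23.849203
  V(1,0) = exp(-r*dt) * [p*2.186773 + (1-p)*10.648837] = 6.620351; exercise = 0.000000; V(1,0) = max -> 6.620351
  V(1,1) = exp(-r*dt) * [p*10.648837 + (1-p)*23.849203] = 17.531584; exercise = 16.549408; V(1,1) = max -> 17.531584
  V(0,0) = exp(-r*dt) * [p*6.620351 + (1-p)*17.531584] = 12.319598; exercise = 7.930000; V(0,0) = max -> 12.319598


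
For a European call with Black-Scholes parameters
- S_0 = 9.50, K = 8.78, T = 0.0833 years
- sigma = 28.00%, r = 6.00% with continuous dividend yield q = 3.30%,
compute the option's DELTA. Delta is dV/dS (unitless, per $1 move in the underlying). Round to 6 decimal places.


d1 = 1.0435200567; d2 = 0.9627071865
phi(d1) = 0.2314467190; exp(-qT) = 0.9972548748; exp(-rT) = 0.9950144692
N(d1) = 0.8516462517
Delta = exp(-qT) * N(d1) = 0.9972548748 * 0.8516462517 = 0.849308

Answer: Delta = 0.849308


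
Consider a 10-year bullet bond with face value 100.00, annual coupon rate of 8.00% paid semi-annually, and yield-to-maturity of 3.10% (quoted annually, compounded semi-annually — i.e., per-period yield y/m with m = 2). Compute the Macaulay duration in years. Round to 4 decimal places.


Coupon per period c = face * coupon_rate / m = 4.000000
Periods per year m = 2; per-period yield y/m = 0.015500
Number of cashflows N = 20
Cashflows (t years, CF_t, discount factor 1/(1+y/m)^(m*t), PV):
  t = 0.5000: CF_t = 4.000000, DF = 0.984737, PV = 3.938946
  t = 1.0000: CF_t = 4.000000, DF = 0.969706, PV = 3.878825
  t = 1.5000: CF_t = 4.000000, DF = 0.954905, PV = 3.819620
  t = 2.0000: CF_t = 4.000000, DF = 0.940330, PV = 3.761320
  t = 2.5000: CF_t = 4.000000, DF = 0.925977, PV = 3.703909
  t = 3.0000: CF_t = 4.000000, DF = 0.911844, PV = 3.647375
  t = 3.5000: CF_t = 4.000000, DF = 0.897926, PV = 3.591704
  t = 4.0000: CF_t = 4.000000, DF = 0.884220, PV = 3.536882
  t = 4.5000: CF_t = 4.000000, DF = 0.870724, PV = 3.482897
  t = 5.0000: CF_t = 4.000000, DF = 0.857434, PV = 3.429736
  t = 5.5000: CF_t = 4.000000, DF = 0.844347, PV = 3.377387
  t = 6.0000: CF_t = 4.000000, DF = 0.831459, PV = 3.325836
  t = 6.5000: CF_t = 4.000000, DF = 0.818768, PV = 3.275073
  t = 7.0000: CF_t = 4.000000, DF = 0.806271, PV = 3.225084
  t = 7.5000: CF_t = 4.000000, DF = 0.793964, PV = 3.175858
  t = 8.0000: CF_t = 4.000000, DF = 0.781846, PV = 3.127384
  t = 8.5000: CF_t = 4.000000, DF = 0.769912, PV = 3.079649
  t = 9.0000: CF_t = 4.000000, DF = 0.758161, PV = 3.032643
  t = 9.5000: CF_t = 4.000000, DF = 0.746589, PV = 2.986355
  t = 10.0000: CF_t = 104.000000, DF = 0.735193, PV = 76.460086
Price P = sum_t PV_t = 141.856568
Macaulay numerator sum_t t * PV_t:
  t * PV_t at t = 0.5000: 1.969473
  t * PV_t at t = 1.0000: 3.878825
  t * PV_t at t = 1.5000: 5.729431
  t * PV_t at t = 2.0000: 7.522640
  t * PV_t at t = 2.5000: 9.259773
  t * PV_t at t = 3.0000: 10.942125
  t * PV_t at t = 3.5000: 12.570963
  t * PV_t at t = 4.0000: 14.147528
  t * PV_t at t = 4.5000: 15.673037
  t * PV_t at t = 5.0000: 17.148681
  t * PV_t at t = 5.5000: 18.575627
  t * PV_t at t = 6.0000: 19.955017
  t * PV_t at t = 6.5000: 21.287972
  t * PV_t at t = 7.0000: 22.575587
  t * PV_t at t = 7.5000: 23.818935
  t * PV_t at t = 8.0000: 25.019068
  t * PV_t at t = 8.5000: 26.177016
  t * PV_t at t = 9.0000: 27.293787
  t * PV_t at t = 9.5000: 28.370368
  t * PV_t at t = 10.0000: 764.600864
Macaulay duration D = (sum_t t * PV_t) / P = 1076.516717 / 141.856568 = 7.588769

Answer: Macaulay duration = 7.5888 years


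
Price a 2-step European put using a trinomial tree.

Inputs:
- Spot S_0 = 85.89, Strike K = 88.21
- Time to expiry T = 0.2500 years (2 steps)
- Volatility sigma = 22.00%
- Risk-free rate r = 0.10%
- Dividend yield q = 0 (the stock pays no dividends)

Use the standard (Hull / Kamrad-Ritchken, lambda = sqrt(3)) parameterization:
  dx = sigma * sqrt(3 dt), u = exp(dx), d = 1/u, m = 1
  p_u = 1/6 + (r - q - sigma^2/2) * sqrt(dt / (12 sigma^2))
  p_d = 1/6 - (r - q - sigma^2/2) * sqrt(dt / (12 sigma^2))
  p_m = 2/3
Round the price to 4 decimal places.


dt = T/N = 0.125000; dx = sigma*sqrt(3*dt) = 0.134722
u = exp(dx) = 1.144219; d = 1/u = 0.873959
p_u = 0.155904, p_m = 0.666667, p_d = 0.177430
Discount per step: exp(-r*dt) = 0.999875
Stock lattice S(k, j) with j the centered position index:
  k=0: S(0,+0) = 85.8900
  k=1: S(1,-1) = 75.0643; S(1,+0) = 85.8900; S(1,+1) = 98.2769
  k=2: S(2,-2) = 65.6031; S(2,-1) = 75.0643; S(2,+0) = 85.8900; S(2,+1) = 98.2769; S(2,+2) = 112.4503
Terminal payoffs V(N, j) = max(K - S_T, 0):
  V(2,-2) = 22.606862; V(2,-1) = 13.145671; V(2,+0) = 2.320000; V(2,+1) = 0.000000; V(2,+2) = 0.000000
Backward induction: V(k, j) = exp(-r*dt) * [p_u * V(k+1, j+1) + p_m * V(k+1, j) + p_d * V(k+1, j-1)]
  V(1,-1) = exp(-r*dt) * [p_u*2.320000 + p_m*13.145671 + p_d*22.606862] = 13.134961
  V(1,+0) = exp(-r*dt) * [p_u*0.000000 + p_m*2.320000 + p_d*13.145671] = 3.878613
  V(1,+1) = exp(-r*dt) * [p_u*0.000000 + p_m*0.000000 + p_d*2.320000] = 0.411585
  V(0,+0) = exp(-r*dt) * [p_u*0.411585 + p_m*3.878613 + p_d*13.134961] = 4.979817

Answer: Price = V(0,0) = 4.9798


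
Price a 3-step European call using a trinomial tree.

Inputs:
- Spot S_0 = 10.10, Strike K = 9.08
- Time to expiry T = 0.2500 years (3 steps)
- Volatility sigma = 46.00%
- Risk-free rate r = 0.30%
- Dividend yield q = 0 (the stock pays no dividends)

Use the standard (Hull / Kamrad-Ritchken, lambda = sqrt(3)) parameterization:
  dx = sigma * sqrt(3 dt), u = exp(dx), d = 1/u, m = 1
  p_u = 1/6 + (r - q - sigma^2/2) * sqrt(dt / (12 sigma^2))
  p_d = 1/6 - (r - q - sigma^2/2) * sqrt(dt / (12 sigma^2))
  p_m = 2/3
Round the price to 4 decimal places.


Answer: Price = V(0,0) = 1.5133

Derivation:
dt = T/N = 0.083333; dx = sigma*sqrt(3*dt) = 0.230000
u = exp(dx) = 1.258600; d = 1/u = 0.794534
p_u = 0.148043, p_m = 0.666667, p_d = 0.185290
Discount per step: exp(-r*dt) = 0.999750
Stock lattice S(k, j) with j the centered position index:
  k=0: S(0,+0) = 10.1000
  k=1: S(1,-1) = 8.0248; S(1,+0) = 10.1000; S(1,+1) = 12.7119
  k=2: S(2,-2) = 6.3760; S(2,-1) = 8.0248; S(2,+0) = 10.1000; S(2,+1) = 12.7119; S(2,+2) = 15.9991
  k=3: S(3,-3) = 5.0659; S(3,-2) = 6.3760; S(3,-1) = 8.0248; S(3,+0) = 10.1000; S(3,+1) = 12.7119; S(3,+2) = 15.9991; S(3,+3) = 20.1365
Terminal payoffs V(N, j) = max(S_T - K, 0):
  V(3,-3) = 0.000000; V(3,-2) = 0.000000; V(3,-1) = 0.000000; V(3,+0) = 1.020000; V(3,+1) = 3.631860; V(3,+2) = 6.919147; V(3,+3) = 11.056527
Backward induction: V(k, j) = exp(-r*dt) * [p_u * V(k+1, j+1) + p_m * V(k+1, j) + p_d * V(k+1, j-1)]
  V(2,-2) = exp(-r*dt) * [p_u*0.000000 + p_m*0.000000 + p_d*0.000000] = 0.000000
  V(2,-1) = exp(-r*dt) * [p_u*1.020000 + p_m*0.000000 + p_d*0.000000] = 0.150967
  V(2,+0) = exp(-r*dt) * [p_u*3.631860 + p_m*1.020000 + p_d*0.000000] = 1.217369
  V(2,+1) = exp(-r*dt) * [p_u*6.919147 + p_m*3.631860 + p_d*1.020000] = 3.633662
  V(2,+2) = exp(-r*dt) * [p_u*11.056527 + p_m*6.919147 + p_d*3.631860] = 6.920828
  V(1,-1) = exp(-r*dt) * [p_u*1.217369 + p_m*0.150967 + p_d*0.000000] = 0.280798
  V(1,+0) = exp(-r*dt) * [p_u*3.633662 + p_m*1.217369 + p_d*0.150967] = 1.377147
  V(1,+1) = exp(-r*dt) * [p_u*6.920828 + p_m*3.633662 + p_d*1.217369] = 3.671673
  V(0,+0) = exp(-r*dt) * [p_u*3.671673 + p_m*1.377147 + p_d*0.280798] = 1.513316


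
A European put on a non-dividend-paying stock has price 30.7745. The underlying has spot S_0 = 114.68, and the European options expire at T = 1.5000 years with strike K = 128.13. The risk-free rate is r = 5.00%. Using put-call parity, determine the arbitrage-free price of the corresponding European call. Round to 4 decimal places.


Answer: Call price = 26.5827

Derivation:
Put-call parity: C - P = S_0 * exp(-qT) - K * exp(-rT).
S_0 * exp(-qT) = 114.6800 * 1.00000000 = 114.68000000
K * exp(-rT) = 128.1300 * 0.92774349 = 118.87177290
C = P + S*exp(-qT) - K*exp(-rT)
C = 30.7745 + 114.68000000 - 118.87177290 = 26.5827


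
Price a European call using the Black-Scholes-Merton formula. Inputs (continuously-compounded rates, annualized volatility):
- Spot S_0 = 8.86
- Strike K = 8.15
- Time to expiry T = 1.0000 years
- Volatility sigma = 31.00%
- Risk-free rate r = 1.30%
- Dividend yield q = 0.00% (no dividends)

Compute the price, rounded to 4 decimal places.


d1 = (ln(S/K) + (r - q + 0.5*sigma^2) * T) / (sigma * sqrt(T)) = 0.46638335
d2 = d1 - sigma * sqrt(T) = 0.15638335
exp(-rT) = 0.98708414; exp(-qT) = 1.00000000
C = S_0 * exp(-qT) * N(d1) - K * exp(-rT) * N(d2)
N(d1) = 0.67952944; N(d2) = 0.56213457
C = 8.8600 * 1.00000000 * 0.67952944 - 8.1500 * 0.98708414 * 0.56213457 = 1.4984

Answer: Price = 1.4984


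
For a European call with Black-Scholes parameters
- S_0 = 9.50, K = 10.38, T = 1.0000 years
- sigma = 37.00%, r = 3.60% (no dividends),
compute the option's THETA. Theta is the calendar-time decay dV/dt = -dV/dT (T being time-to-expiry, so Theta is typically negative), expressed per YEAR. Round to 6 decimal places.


Answer: Theta = -0.834513

Derivation:
d1 = 0.0428673537; d2 = -0.3271326463
phi(d1) = 0.3985758986; exp(-qT) = 1.0000000000; exp(-rT) = 0.9646402935
Theta = -S*exp(-qT)*phi(d1)*sigma/(2*sqrt(T)) - r*K*exp(-rT)*N(d2) + q*S*exp(-qT)*N(d1)
N(d1) = 0.5170963636; N(d2) = 0.3717837804; sqrt(T) = 1.0000000000
Term 1 = -9.5000 * 1.0000000000 * 0.3985758986 * 0.3700 / (2 * 1.0000000000) = -0.7004971418
Term 2 = -0.0360 * 10.3800 * 0.9646402935 * 0.3717837804 = -0.1340157040
Term 3 = 0 (no dividend yield, q = 0)
Theta = -0.7004971418 + (-0.1340157040) + (0.0000000000) = -0.834513


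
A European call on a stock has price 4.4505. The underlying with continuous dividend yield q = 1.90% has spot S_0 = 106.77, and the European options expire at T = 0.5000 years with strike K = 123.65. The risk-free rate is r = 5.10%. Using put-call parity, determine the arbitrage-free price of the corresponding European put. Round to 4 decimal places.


Put-call parity: C - P = S_0 * exp(-qT) - K * exp(-rT).
S_0 * exp(-qT) = 106.7700 * 0.99054498 = 105.76048778
K * exp(-rT) = 123.6500 * 0.97482238 = 120.53678716
P = C - S*exp(-qT) + K*exp(-rT)
P = 4.4505 - 105.76048778 + 120.53678716 = 19.2268

Answer: Put price = 19.2268


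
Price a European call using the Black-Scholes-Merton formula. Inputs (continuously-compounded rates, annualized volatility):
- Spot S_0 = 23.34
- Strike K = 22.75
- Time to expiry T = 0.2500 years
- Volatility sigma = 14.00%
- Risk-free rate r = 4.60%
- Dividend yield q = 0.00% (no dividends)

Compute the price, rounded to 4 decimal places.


Answer: Price = 1.1526

Derivation:
d1 = (ln(S/K) + (r - q + 0.5*sigma^2) * T) / (sigma * sqrt(T)) = 0.56504974
d2 = d1 - sigma * sqrt(T) = 0.49504974
exp(-rT) = 0.98856587; exp(-qT) = 1.00000000
C = S_0 * exp(-qT) * N(d1) - K * exp(-rT) * N(d2)
N(d1) = 0.71398003; N(d2) = 0.68971749
C = 23.3400 * 1.00000000 * 0.71398003 - 22.7500 * 0.98856587 * 0.68971749 = 1.1526


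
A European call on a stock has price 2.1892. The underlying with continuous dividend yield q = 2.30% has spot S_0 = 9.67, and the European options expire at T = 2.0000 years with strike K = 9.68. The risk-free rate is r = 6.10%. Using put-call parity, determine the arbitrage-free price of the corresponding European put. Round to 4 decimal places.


Answer: Put price = 1.5222

Derivation:
Put-call parity: C - P = S_0 * exp(-qT) - K * exp(-rT).
S_0 * exp(-qT) = 9.6700 * 0.95504196 = 9.23525577
K * exp(-rT) = 9.6800 * 0.88514837 = 8.56823621
P = C - S*exp(-qT) + K*exp(-rT)
P = 2.1892 - 9.23525577 + 8.56823621 = 1.5222


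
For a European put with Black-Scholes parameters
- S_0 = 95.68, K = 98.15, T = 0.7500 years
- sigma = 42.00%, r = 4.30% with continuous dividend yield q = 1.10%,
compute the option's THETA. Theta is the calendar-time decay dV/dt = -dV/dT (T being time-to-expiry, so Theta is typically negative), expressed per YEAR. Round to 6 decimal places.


Answer: Theta = -7.139555

Derivation:
d1 = 0.1777754116; d2 = -0.1859552580
phi(d1) = 0.3926877227; exp(-qT) = 0.9917839379; exp(-rT) = 0.9682644857
Theta = -S*exp(-qT)*phi(d1)*sigma/(2*sqrt(T)) + r*K*exp(-rT)*N(-d2) - q*S*exp(-qT)*N(-d1)
N(-d1) = 0.4294496792; N(-d2) = 0.5737600759; sqrt(T) = 0.8660254038
Term 1 = -95.6800 * 0.9917839379 * 0.3926877227 * 0.4200 / (2 * 0.8660254038) = -9.0359584154
Term 2 = 0.0430 * 98.1500 * 0.9682644857 * 0.5737600759 = 2.3446773485
Term 3 = -0.0110 * 95.6800 * 0.9917839379 * 0.4294496792 = -0.4482736435
Theta = -9.0359584154 + (2.3446773485) + (-0.4482736435) = -7.139555


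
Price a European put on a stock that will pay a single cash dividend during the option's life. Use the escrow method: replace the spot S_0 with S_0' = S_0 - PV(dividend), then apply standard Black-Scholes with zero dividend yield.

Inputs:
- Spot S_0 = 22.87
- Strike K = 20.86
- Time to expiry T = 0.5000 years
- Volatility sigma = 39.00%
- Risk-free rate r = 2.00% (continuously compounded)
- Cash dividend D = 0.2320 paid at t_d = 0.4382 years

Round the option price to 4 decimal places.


PV(D) = D * exp(-r * t_d) = 0.2320 * 0.99127429 = 0.22997564
S_0' = S_0 - PV(D) = 22.8700 - 0.22997564 = 22.64002436
d1 = (ln(S_0'/K) + (r + sigma^2/2)*T) / (sigma*sqrt(T)) = 0.47108135
d2 = d1 - sigma*sqrt(T) = 0.19530971
exp(-rT) = 0.99004983
N(-d1) = 0.31879132; N(-d2) = 0.42257525
P = K * exp(-rT) * N(-d2) - S_0' * N(-d1) = 20.8600 * 0.99004983 * 0.42257525 - 22.64002436 * 0.31879132 = 1.5098

Answer: Price = 1.5098


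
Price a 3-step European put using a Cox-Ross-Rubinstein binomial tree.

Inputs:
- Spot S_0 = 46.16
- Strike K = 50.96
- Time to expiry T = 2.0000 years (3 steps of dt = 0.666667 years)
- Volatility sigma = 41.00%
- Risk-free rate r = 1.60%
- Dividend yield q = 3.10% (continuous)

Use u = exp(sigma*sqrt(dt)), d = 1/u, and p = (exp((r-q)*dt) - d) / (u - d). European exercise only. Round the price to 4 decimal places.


dt = T/N = 0.666667
u = exp(sigma*sqrt(dt)) = 1.397610; d = 1/u = 0.715507
p = (exp((r-q)*dt) - d) / (u - d) = 0.402495
Discount per step: exp(-r*dt) = 0.989390
Stock lattice S(k, i) with i counting down-moves:
  k=0: S(0,0) = 46.1600
  k=1: S(1,0) = 64.5137; S(1,1) = 33.0278
  k=2: S(2,0) = 90.1650; S(2,1) = 46.1600; S(2,2) = 23.6316
  k=3: S(3,0) = 126.0154; S(3,1) = 64.5137; S(3,2) = 33.0278; S(3,3) = 16.9086
Terminal payoffs V(N, i) = max(K - S_T, 0):
  V(3,0) = 0.000000; V(3,1) = 0.000000; V(3,2) = 17.932187; V(3,3) = 34.051392
Backward induction: V(k, i) = exp(-r*dt) * [p * V(k+1, i) + (1-p) * V(k+1, i+1)].
  V(2,0) = exp(-r*dt) * [p*0.000000 + (1-p)*0.000000] = 0.000000
  V(2,1) = exp(-r*dt) * [p*0.000000 + (1-p)*17.932187] = 10.600898
  V(2,2) = exp(-r*dt) * [p*17.932187 + (1-p)*34.051392] = 27.271052
  V(1,0) = exp(-r*dt) * [p*0.000000 + (1-p)*10.600898] = 6.266890
  V(1,1) = exp(-r*dt) * [p*10.600898 + (1-p)*27.271052] = 20.343250
  V(0,0) = exp(-r*dt) * [p*6.266890 + (1-p)*20.343250] = 14.521863

Answer: Price = V(0,0) = 14.5219


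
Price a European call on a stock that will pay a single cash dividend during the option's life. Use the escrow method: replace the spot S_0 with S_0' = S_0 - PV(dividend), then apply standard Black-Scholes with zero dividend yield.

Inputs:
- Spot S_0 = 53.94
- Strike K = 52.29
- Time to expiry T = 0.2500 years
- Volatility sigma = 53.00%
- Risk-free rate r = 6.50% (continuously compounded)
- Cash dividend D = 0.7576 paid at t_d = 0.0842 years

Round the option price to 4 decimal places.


PV(D) = D * exp(-r * t_d) = 0.7576 * 0.99454195 = 0.75346498
S_0' = S_0 - PV(D) = 53.9400 - 0.75346498 = 53.18653502
d1 = (ln(S_0'/K) + (r + sigma^2/2)*T) / (sigma*sqrt(T)) = 0.25797213
d2 = d1 - sigma*sqrt(T) = -0.00702787
exp(-rT) = 0.98388132
N(d1) = 0.60178579; N(d2) = 0.49719631
C = S_0' * N(d1) - K * exp(-rT) * N(d2) = 53.18653502 * 0.60178579 - 52.2900 * 0.98388132 * 0.49719631 = 6.4276

Answer: Price = 6.4276


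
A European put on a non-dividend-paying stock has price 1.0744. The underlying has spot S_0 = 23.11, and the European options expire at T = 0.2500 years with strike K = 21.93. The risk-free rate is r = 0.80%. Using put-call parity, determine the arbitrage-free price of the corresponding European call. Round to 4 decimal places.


Answer: Call price = 2.2982

Derivation:
Put-call parity: C - P = S_0 * exp(-qT) - K * exp(-rT).
S_0 * exp(-qT) = 23.1100 * 1.00000000 = 23.11000000
K * exp(-rT) = 21.9300 * 0.99800200 = 21.88618383
C = P + S*exp(-qT) - K*exp(-rT)
C = 1.0744 + 23.11000000 - 21.88618383 = 2.2982


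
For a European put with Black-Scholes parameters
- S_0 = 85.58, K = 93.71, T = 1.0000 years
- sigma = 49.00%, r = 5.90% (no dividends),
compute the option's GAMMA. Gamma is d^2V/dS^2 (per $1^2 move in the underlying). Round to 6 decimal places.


Answer: Gamma = 0.009360

Derivation:
d1 = 0.1801973548; d2 = -0.3098026452
phi(d1) = 0.3925175315; exp(-qT) = 1.0000000000; exp(-rT) = 0.9427067692
Gamma = exp(-qT) * phi(d1) / (S * sigma * sqrt(T)) = 1.0000000000 * 0.3925175315 / (85.5800 * 0.4900 * 1.0000000000) = 0.009360


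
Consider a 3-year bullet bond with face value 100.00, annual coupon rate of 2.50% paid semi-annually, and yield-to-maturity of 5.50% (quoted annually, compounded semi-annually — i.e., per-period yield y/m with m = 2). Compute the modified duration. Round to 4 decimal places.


Coupon per period c = face * coupon_rate / m = 1.250000
Periods per year m = 2; per-period yield y/m = 0.027500
Number of cashflows N = 6
Cashflows (t years, CF_t, discount factor 1/(1+y/m)^(m*t), PV):
  t = 0.5000: CF_t = 1.250000, DF = 0.973236, PV = 1.216545
  t = 1.0000: CF_t = 1.250000, DF = 0.947188, PV = 1.183985
  t = 1.5000: CF_t = 1.250000, DF = 0.921838, PV = 1.152297
  t = 2.0000: CF_t = 1.250000, DF = 0.897166, PV = 1.121457
  t = 2.5000: CF_t = 1.250000, DF = 0.873154, PV = 1.091442
  t = 3.0000: CF_t = 101.250000, DF = 0.849785, PV = 86.040723
Price P = sum_t PV_t = 91.806450
First compute Macaulay numerator sum_t t * PV_t:
  t * PV_t at t = 0.5000: 0.608273
  t * PV_t at t = 1.0000: 1.183985
  t * PV_t at t = 1.5000: 1.728446
  t * PV_t at t = 2.0000: 2.242914
  t * PV_t at t = 2.5000: 2.728606
  t * PV_t at t = 3.0000: 258.122168
Macaulay duration D = 266.614392 / 91.806450 = 2.904092
Modified duration = D / (1 + y/m) = 2.904092 / (1 + 0.027500) = 2.826367

Answer: Modified duration = 2.8264


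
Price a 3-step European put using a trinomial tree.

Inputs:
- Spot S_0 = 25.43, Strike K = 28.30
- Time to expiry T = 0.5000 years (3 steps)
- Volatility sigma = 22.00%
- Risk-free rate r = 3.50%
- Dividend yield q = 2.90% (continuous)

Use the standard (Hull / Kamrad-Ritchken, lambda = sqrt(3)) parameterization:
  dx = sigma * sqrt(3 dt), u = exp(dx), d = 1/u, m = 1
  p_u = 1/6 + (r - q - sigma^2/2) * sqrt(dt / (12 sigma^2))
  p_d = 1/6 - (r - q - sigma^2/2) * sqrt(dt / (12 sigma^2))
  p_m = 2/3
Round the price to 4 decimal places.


dt = T/N = 0.166667; dx = sigma*sqrt(3*dt) = 0.155563
u = exp(dx) = 1.168316; d = 1/u = 0.855933
p_u = 0.156917, p_m = 0.666667, p_d = 0.176416
Discount per step: exp(-r*dt) = 0.994184
Stock lattice S(k, j) with j the centered position index:
  k=0: S(0,+0) = 25.4300
  k=1: S(1,-1) = 21.7664; S(1,+0) = 25.4300; S(1,+1) = 29.7103
  k=2: S(2,-2) = 18.6305; S(2,-1) = 21.7664; S(2,+0) = 25.4300; S(2,+1) = 29.7103; S(2,+2) = 34.7110
  k=3: S(3,-3) = 15.9465; S(3,-2) = 18.6305; S(3,-1) = 21.7664; S(3,+0) = 25.4300; S(3,+1) = 29.7103; S(3,+2) = 34.7110; S(3,+3) = 40.5534
Terminal payoffs V(N, j) = max(K - S_T, 0):
  V(3,-3) = 12.353504; V(3,-2) = 9.669452; V(3,-1) = 6.533631; V(3,+0) = 2.870000; V(3,+1) = 0.000000; V(3,+2) = 0.000000; V(3,+3) = 0.000000
Backward induction: V(k, j) = exp(-r*dt) * [p_u * V(k+1, j+1) + p_m * V(k+1, j) + p_d * V(k+1, j-1)]
  V(2,-2) = exp(-r*dt) * [p_u*6.533631 + p_m*9.669452 + p_d*12.353504] = 9.594765
  V(2,-1) = exp(-r*dt) * [p_u*2.870000 + p_m*6.533631 + p_d*9.669452] = 6.474078
  V(2,+0) = exp(-r*dt) * [p_u*0.000000 + p_m*2.870000 + p_d*6.533631] = 3.048139
  V(2,+1) = exp(-r*dt) * [p_u*0.000000 + p_m*0.000000 + p_d*2.870000] = 0.503370
  V(2,+2) = exp(-r*dt) * [p_u*0.000000 + p_m*0.000000 + p_d*0.000000] = 0.000000
  V(1,-1) = exp(-r*dt) * [p_u*3.048139 + p_m*6.474078 + p_d*9.594765] = 6.449298
  V(1,+0) = exp(-r*dt) * [p_u*0.503370 + p_m*3.048139 + p_d*6.474078] = 3.234290
  V(1,+1) = exp(-r*dt) * [p_u*0.000000 + p_m*0.503370 + p_d*3.048139] = 0.868241
  V(0,+0) = exp(-r*dt) * [p_u*0.868241 + p_m*3.234290 + p_d*6.449298] = 3.410244

Answer: Price = V(0,0) = 3.4102
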